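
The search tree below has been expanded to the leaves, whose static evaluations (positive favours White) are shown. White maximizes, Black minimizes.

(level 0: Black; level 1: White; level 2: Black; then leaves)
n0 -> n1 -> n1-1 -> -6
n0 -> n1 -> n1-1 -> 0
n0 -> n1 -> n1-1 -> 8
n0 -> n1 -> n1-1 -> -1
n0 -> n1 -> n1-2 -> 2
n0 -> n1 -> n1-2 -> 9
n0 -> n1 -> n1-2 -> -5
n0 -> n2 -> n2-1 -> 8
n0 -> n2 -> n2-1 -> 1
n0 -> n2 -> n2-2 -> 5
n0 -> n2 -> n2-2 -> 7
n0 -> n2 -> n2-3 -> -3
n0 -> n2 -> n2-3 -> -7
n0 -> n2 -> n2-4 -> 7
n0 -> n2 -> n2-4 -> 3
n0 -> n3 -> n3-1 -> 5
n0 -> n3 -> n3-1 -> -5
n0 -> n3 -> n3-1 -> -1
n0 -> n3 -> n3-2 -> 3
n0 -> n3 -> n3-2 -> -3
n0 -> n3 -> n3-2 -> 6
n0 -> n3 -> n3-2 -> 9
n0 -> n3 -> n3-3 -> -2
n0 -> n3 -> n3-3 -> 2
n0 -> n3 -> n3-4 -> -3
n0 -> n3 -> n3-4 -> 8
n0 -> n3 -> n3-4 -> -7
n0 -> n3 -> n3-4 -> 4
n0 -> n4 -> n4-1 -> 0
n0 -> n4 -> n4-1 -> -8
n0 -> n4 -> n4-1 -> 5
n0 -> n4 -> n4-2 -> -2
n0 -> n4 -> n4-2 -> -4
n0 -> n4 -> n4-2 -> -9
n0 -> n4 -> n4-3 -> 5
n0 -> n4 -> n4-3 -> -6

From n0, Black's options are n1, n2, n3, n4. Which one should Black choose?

n4

n1-1 (Black): min(-6, 0, 8, -1) = -6
n1-2 (Black): min(2, 9, -5) = -5
n1 (White): max(-6, -5) = -5
n2-1 (Black): min(8, 1) = 1
n2-2 (Black): min(5, 7) = 5
n2-3 (Black): min(-3, -7) = -7
n2-4 (Black): min(7, 3) = 3
n2 (White): max(1, 5, -7, 3) = 5
n3-1 (Black): min(5, -5, -1) = -5
n3-2 (Black): min(3, -3, 6, 9) = -3
n3-3 (Black): min(-2, 2) = -2
n3-4 (Black): min(-3, 8, -7, 4) = -7
n3 (White): max(-5, -3, -2, -7) = -2
n4-1 (Black): min(0, -8, 5) = -8
n4-2 (Black): min(-2, -4, -9) = -9
n4-3 (Black): min(5, -6) = -6
n4 (White): max(-8, -9, -6) = -6
n0 (Black): min(-5, 5, -2, -6) = -6
Black at n0 wants the lowest of {n1=-5, n2=5, n3=-2, n4=-6}, so chooses n4.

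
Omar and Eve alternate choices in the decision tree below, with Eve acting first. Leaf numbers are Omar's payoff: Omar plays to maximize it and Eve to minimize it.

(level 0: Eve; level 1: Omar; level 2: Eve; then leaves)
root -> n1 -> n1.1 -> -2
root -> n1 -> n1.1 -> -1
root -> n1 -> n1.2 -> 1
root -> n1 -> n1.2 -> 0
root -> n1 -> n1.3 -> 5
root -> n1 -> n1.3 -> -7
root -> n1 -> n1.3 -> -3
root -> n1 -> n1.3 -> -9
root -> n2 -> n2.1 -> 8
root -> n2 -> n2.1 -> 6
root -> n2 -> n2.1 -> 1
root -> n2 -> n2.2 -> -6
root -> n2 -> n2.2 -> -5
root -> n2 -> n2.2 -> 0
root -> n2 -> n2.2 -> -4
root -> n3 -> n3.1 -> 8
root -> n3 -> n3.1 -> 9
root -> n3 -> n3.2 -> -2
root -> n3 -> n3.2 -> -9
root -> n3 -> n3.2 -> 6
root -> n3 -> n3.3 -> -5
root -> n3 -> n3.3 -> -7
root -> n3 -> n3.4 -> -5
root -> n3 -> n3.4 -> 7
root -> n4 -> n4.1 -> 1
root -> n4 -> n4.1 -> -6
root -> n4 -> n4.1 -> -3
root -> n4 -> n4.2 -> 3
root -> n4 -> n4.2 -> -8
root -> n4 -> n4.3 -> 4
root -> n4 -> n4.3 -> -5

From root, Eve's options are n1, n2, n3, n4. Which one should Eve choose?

n1.1 (Eve): min(-2, -1) = -2
n1.2 (Eve): min(1, 0) = 0
n1.3 (Eve): min(5, -7, -3, -9) = -9
n1 (Omar): max(-2, 0, -9) = 0
n2.1 (Eve): min(8, 6, 1) = 1
n2.2 (Eve): min(-6, -5, 0, -4) = -6
n2 (Omar): max(1, -6) = 1
n3.1 (Eve): min(8, 9) = 8
n3.2 (Eve): min(-2, -9, 6) = -9
n3.3 (Eve): min(-5, -7) = -7
n3.4 (Eve): min(-5, 7) = -5
n3 (Omar): max(8, -9, -7, -5) = 8
n4.1 (Eve): min(1, -6, -3) = -6
n4.2 (Eve): min(3, -8) = -8
n4.3 (Eve): min(4, -5) = -5
n4 (Omar): max(-6, -8, -5) = -5
root (Eve): min(0, 1, 8, -5) = -5
Eve at root wants the lowest of {n1=0, n2=1, n3=8, n4=-5}, so chooses n4.

n4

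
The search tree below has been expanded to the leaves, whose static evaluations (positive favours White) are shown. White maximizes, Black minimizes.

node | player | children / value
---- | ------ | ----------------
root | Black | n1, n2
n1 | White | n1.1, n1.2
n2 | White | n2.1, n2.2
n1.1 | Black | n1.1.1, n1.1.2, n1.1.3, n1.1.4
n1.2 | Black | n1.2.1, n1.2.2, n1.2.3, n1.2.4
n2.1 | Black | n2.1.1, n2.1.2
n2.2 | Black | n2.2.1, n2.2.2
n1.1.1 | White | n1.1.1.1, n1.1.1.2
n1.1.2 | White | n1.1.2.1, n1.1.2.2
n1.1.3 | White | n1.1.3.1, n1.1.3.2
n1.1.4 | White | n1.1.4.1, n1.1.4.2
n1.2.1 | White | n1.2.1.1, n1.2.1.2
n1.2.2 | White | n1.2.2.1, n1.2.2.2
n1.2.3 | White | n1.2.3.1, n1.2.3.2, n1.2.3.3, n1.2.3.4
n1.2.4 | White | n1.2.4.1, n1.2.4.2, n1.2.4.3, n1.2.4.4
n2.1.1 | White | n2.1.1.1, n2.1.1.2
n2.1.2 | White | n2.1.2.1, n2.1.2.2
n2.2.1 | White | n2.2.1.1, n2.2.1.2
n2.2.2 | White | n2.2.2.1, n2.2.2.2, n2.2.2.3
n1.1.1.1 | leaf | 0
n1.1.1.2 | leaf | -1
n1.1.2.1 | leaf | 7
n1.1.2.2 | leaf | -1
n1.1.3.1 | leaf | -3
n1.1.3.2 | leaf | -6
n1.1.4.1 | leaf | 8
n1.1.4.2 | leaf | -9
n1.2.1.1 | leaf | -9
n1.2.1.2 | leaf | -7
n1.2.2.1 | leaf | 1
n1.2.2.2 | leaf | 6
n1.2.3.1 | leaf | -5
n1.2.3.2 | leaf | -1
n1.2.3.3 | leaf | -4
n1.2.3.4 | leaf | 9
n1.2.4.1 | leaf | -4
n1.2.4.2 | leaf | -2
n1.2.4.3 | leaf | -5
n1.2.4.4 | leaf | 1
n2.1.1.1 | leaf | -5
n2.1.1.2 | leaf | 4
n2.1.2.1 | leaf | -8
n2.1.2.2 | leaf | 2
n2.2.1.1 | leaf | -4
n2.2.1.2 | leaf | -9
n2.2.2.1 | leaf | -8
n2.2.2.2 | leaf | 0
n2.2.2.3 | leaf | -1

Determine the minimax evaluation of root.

n1.1.1 (White): max(0, -1) = 0
n1.1.2 (White): max(7, -1) = 7
n1.1.3 (White): max(-3, -6) = -3
n1.1.4 (White): max(8, -9) = 8
n1.1 (Black): min(0, 7, -3, 8) = -3
n1.2.1 (White): max(-9, -7) = -7
n1.2.2 (White): max(1, 6) = 6
n1.2.3 (White): max(-5, -1, -4, 9) = 9
n1.2.4 (White): max(-4, -2, -5, 1) = 1
n1.2 (Black): min(-7, 6, 9, 1) = -7
n1 (White): max(-3, -7) = -3
n2.1.1 (White): max(-5, 4) = 4
n2.1.2 (White): max(-8, 2) = 2
n2.1 (Black): min(4, 2) = 2
n2.2.1 (White): max(-4, -9) = -4
n2.2.2 (White): max(-8, 0, -1) = 0
n2.2 (Black): min(-4, 0) = -4
n2 (White): max(2, -4) = 2
root (Black): min(-3, 2) = -3

-3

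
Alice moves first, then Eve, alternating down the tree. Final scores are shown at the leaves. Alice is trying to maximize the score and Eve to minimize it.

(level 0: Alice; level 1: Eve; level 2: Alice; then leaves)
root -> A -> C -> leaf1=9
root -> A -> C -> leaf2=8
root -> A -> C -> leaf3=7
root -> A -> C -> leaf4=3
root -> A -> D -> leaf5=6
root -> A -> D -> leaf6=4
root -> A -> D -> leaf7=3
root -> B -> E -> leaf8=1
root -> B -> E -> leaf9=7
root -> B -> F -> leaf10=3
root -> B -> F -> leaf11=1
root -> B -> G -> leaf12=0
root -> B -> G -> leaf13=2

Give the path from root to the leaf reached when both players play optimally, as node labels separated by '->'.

root -> A -> D -> leaf5

C (Alice): max(9, 8, 7, 3) = 9
D (Alice): max(6, 4, 3) = 6
A (Eve): min(9, 6) = 6
E (Alice): max(1, 7) = 7
F (Alice): max(3, 1) = 3
G (Alice): max(0, 2) = 2
B (Eve): min(7, 3, 2) = 2
root (Alice): max(6, 2) = 6
At root, Alice picks A (highest: 6).
At A, Eve picks D (lowest: 6).
At D, Alice picks leaf5 (highest: 6).
Terminal value 6.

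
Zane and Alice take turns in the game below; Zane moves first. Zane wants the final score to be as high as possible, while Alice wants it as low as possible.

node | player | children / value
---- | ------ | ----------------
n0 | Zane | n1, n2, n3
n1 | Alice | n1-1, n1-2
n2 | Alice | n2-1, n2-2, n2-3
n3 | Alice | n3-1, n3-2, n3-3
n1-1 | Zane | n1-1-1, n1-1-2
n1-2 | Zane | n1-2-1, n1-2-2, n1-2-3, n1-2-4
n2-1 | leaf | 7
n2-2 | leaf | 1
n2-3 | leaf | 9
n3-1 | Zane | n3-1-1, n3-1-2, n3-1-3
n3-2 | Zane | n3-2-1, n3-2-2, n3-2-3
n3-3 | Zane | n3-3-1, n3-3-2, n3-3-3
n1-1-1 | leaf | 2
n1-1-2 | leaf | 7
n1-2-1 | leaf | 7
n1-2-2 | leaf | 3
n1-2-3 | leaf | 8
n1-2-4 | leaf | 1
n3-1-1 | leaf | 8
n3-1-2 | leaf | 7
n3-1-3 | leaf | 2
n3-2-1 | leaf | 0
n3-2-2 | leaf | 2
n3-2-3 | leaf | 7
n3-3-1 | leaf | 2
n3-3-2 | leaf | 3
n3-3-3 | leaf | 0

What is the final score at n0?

n1-1 (Zane): max(2, 7) = 7
n1-2 (Zane): max(7, 3, 8, 1) = 8
n1 (Alice): min(7, 8) = 7
n2 (Alice): min(7, 1, 9) = 1
n3-1 (Zane): max(8, 7, 2) = 8
n3-2 (Zane): max(0, 2, 7) = 7
n3-3 (Zane): max(2, 3, 0) = 3
n3 (Alice): min(8, 7, 3) = 3
n0 (Zane): max(7, 1, 3) = 7

7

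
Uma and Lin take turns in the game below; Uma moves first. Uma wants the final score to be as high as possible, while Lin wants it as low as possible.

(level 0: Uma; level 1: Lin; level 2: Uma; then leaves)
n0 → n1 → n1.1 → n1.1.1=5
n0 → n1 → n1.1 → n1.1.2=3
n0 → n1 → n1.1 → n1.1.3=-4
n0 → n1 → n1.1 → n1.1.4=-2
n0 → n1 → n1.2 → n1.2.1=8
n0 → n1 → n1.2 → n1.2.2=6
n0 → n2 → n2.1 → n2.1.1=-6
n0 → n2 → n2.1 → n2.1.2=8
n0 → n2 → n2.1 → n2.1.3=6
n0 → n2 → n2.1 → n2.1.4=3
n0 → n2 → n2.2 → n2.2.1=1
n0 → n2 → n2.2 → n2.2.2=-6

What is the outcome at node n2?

1

n2.1 (Uma): max(-6, 8, 6, 3) = 8
n2.2 (Uma): max(1, -6) = 1
n2 (Lin): min(8, 1) = 1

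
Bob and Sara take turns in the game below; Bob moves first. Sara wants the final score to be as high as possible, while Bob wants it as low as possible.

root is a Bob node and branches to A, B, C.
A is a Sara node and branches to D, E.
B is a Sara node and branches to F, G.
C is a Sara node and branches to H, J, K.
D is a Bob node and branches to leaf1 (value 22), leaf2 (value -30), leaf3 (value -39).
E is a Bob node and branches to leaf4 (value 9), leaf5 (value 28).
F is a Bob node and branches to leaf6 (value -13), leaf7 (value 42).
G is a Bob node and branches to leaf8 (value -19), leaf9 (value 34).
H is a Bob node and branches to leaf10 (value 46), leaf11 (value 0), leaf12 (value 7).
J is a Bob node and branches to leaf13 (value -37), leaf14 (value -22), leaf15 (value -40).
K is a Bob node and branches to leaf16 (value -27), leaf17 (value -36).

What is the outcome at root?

D (Bob): min(22, -30, -39) = -39
E (Bob): min(9, 28) = 9
A (Sara): max(-39, 9) = 9
F (Bob): min(-13, 42) = -13
G (Bob): min(-19, 34) = -19
B (Sara): max(-13, -19) = -13
H (Bob): min(46, 0, 7) = 0
J (Bob): min(-37, -22, -40) = -40
K (Bob): min(-27, -36) = -36
C (Sara): max(0, -40, -36) = 0
root (Bob): min(9, -13, 0) = -13

-13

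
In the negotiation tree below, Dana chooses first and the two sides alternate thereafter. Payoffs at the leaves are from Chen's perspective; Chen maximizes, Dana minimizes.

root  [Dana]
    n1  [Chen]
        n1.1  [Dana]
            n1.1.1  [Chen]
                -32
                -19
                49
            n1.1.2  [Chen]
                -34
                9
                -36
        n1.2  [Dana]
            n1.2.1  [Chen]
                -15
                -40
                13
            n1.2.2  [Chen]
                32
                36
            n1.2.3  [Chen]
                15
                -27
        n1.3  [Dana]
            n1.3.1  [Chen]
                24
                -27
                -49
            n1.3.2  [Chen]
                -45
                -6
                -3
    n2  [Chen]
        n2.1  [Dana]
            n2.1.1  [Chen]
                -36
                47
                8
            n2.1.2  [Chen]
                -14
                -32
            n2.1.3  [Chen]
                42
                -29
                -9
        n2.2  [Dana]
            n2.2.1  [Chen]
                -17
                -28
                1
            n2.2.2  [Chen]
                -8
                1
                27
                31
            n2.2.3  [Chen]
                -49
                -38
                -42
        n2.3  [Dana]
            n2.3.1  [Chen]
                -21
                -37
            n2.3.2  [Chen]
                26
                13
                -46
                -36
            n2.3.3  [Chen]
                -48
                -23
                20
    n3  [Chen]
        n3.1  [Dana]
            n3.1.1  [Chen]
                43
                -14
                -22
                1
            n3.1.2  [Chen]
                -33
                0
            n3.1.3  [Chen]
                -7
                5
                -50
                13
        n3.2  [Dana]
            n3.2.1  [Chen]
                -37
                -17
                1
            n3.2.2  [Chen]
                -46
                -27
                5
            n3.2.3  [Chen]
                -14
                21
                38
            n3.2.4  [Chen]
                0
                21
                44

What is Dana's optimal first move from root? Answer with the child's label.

n2

n1.1.1 (Chen): max(-32, -19, 49) = 49
n1.1.2 (Chen): max(-34, 9, -36) = 9
n1.1 (Dana): min(49, 9) = 9
n1.2.1 (Chen): max(-15, -40, 13) = 13
n1.2.2 (Chen): max(32, 36) = 36
n1.2.3 (Chen): max(15, -27) = 15
n1.2 (Dana): min(13, 36, 15) = 13
n1.3.1 (Chen): max(24, -27, -49) = 24
n1.3.2 (Chen): max(-45, -6, -3) = -3
n1.3 (Dana): min(24, -3) = -3
n1 (Chen): max(9, 13, -3) = 13
n2.1.1 (Chen): max(-36, 47, 8) = 47
n2.1.2 (Chen): max(-14, -32) = -14
n2.1.3 (Chen): max(42, -29, -9) = 42
n2.1 (Dana): min(47, -14, 42) = -14
n2.2.1 (Chen): max(-17, -28, 1) = 1
n2.2.2 (Chen): max(-8, 1, 27, 31) = 31
n2.2.3 (Chen): max(-49, -38, -42) = -38
n2.2 (Dana): min(1, 31, -38) = -38
n2.3.1 (Chen): max(-21, -37) = -21
n2.3.2 (Chen): max(26, 13, -46, -36) = 26
n2.3.3 (Chen): max(-48, -23, 20) = 20
n2.3 (Dana): min(-21, 26, 20) = -21
n2 (Chen): max(-14, -38, -21) = -14
n3.1.1 (Chen): max(43, -14, -22, 1) = 43
n3.1.2 (Chen): max(-33, 0) = 0
n3.1.3 (Chen): max(-7, 5, -50, 13) = 13
n3.1 (Dana): min(43, 0, 13) = 0
n3.2.1 (Chen): max(-37, -17, 1) = 1
n3.2.2 (Chen): max(-46, -27, 5) = 5
n3.2.3 (Chen): max(-14, 21, 38) = 38
n3.2.4 (Chen): max(0, 21, 44) = 44
n3.2 (Dana): min(1, 5, 38, 44) = 1
n3 (Chen): max(0, 1) = 1
root (Dana): min(13, -14, 1) = -14
Dana at root wants the lowest of {n1=13, n2=-14, n3=1}, so chooses n2.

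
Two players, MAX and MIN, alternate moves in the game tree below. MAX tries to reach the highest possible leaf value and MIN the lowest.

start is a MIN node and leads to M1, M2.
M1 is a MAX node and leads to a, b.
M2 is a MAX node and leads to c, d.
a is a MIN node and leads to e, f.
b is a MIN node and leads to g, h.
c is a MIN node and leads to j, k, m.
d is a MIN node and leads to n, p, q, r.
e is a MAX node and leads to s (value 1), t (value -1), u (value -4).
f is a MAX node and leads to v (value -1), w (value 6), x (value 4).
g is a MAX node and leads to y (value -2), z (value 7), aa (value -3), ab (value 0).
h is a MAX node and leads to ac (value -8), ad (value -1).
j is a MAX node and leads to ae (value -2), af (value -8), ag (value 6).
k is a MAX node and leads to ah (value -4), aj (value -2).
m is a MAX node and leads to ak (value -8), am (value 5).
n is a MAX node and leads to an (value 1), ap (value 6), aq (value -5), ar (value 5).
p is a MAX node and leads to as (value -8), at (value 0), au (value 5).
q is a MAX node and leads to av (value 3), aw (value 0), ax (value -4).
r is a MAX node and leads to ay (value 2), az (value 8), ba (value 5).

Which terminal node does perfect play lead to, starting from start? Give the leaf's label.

s

e (MAX): max(1, -1, -4) = 1
f (MAX): max(-1, 6, 4) = 6
a (MIN): min(1, 6) = 1
g (MAX): max(-2, 7, -3, 0) = 7
h (MAX): max(-8, -1) = -1
b (MIN): min(7, -1) = -1
M1 (MAX): max(1, -1) = 1
j (MAX): max(-2, -8, 6) = 6
k (MAX): max(-4, -2) = -2
m (MAX): max(-8, 5) = 5
c (MIN): min(6, -2, 5) = -2
n (MAX): max(1, 6, -5, 5) = 6
p (MAX): max(-8, 0, 5) = 5
q (MAX): max(3, 0, -4) = 3
r (MAX): max(2, 8, 5) = 8
d (MIN): min(6, 5, 3, 8) = 3
M2 (MAX): max(-2, 3) = 3
start (MIN): min(1, 3) = 1
At start, MIN picks M1 (lowest: 1).
At M1, MAX picks a (highest: 1).
At a, MIN picks e (lowest: 1).
At e, MAX picks s (highest: 1).
Terminal value 1.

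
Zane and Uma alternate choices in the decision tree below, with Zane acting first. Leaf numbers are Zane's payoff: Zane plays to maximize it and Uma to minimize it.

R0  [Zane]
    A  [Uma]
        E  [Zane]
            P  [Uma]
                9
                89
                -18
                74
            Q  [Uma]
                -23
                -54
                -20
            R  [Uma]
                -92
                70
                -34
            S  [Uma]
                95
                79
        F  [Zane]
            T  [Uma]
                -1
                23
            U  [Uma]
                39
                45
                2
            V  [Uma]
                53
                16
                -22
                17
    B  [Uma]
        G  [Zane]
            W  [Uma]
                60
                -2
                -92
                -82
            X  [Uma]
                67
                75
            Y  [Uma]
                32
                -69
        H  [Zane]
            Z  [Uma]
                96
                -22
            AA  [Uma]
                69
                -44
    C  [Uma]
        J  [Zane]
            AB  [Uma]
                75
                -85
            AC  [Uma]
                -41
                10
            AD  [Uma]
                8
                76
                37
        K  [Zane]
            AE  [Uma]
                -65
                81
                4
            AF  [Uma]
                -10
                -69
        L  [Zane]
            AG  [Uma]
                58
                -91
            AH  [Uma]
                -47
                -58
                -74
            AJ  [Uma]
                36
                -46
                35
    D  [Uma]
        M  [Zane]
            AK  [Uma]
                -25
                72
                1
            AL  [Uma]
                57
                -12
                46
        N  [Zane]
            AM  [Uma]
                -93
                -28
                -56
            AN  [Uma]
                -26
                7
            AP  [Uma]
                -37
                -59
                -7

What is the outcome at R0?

P (Uma): min(9, 89, -18, 74) = -18
Q (Uma): min(-23, -54, -20) = -54
R (Uma): min(-92, 70, -34) = -92
S (Uma): min(95, 79) = 79
E (Zane): max(-18, -54, -92, 79) = 79
T (Uma): min(-1, 23) = -1
U (Uma): min(39, 45, 2) = 2
V (Uma): min(53, 16, -22, 17) = -22
F (Zane): max(-1, 2, -22) = 2
A (Uma): min(79, 2) = 2
W (Uma): min(60, -2, -92, -82) = -92
X (Uma): min(67, 75) = 67
Y (Uma): min(32, -69) = -69
G (Zane): max(-92, 67, -69) = 67
Z (Uma): min(96, -22) = -22
AA (Uma): min(69, -44) = -44
H (Zane): max(-22, -44) = -22
B (Uma): min(67, -22) = -22
AB (Uma): min(75, -85) = -85
AC (Uma): min(-41, 10) = -41
AD (Uma): min(8, 76, 37) = 8
J (Zane): max(-85, -41, 8) = 8
AE (Uma): min(-65, 81, 4) = -65
AF (Uma): min(-10, -69) = -69
K (Zane): max(-65, -69) = -65
AG (Uma): min(58, -91) = -91
AH (Uma): min(-47, -58, -74) = -74
AJ (Uma): min(36, -46, 35) = -46
L (Zane): max(-91, -74, -46) = -46
C (Uma): min(8, -65, -46) = -65
AK (Uma): min(-25, 72, 1) = -25
AL (Uma): min(57, -12, 46) = -12
M (Zane): max(-25, -12) = -12
AM (Uma): min(-93, -28, -56) = -93
AN (Uma): min(-26, 7) = -26
AP (Uma): min(-37, -59, -7) = -59
N (Zane): max(-93, -26, -59) = -26
D (Uma): min(-12, -26) = -26
R0 (Zane): max(2, -22, -65, -26) = 2

2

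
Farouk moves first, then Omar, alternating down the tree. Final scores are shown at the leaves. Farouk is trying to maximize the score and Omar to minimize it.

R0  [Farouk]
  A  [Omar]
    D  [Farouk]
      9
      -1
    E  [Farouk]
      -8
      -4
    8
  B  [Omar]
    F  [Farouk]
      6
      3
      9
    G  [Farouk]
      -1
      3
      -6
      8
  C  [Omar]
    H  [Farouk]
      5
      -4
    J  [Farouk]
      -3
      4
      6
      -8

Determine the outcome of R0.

D (Farouk): max(9, -1) = 9
E (Farouk): max(-8, -4) = -4
A (Omar): min(9, -4, 8) = -4
F (Farouk): max(6, 3, 9) = 9
G (Farouk): max(-1, 3, -6, 8) = 8
B (Omar): min(9, 8) = 8
H (Farouk): max(5, -4) = 5
J (Farouk): max(-3, 4, 6, -8) = 6
C (Omar): min(5, 6) = 5
R0 (Farouk): max(-4, 8, 5) = 8

8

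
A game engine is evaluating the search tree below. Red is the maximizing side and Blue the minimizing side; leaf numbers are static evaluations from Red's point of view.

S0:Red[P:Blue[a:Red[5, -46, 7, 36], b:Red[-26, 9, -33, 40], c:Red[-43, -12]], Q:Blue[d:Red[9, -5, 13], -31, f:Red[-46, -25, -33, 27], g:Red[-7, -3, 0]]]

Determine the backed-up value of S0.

-12

a (Red): max(5, -46, 7, 36) = 36
b (Red): max(-26, 9, -33, 40) = 40
c (Red): max(-43, -12) = -12
P (Blue): min(36, 40, -12) = -12
d (Red): max(9, -5, 13) = 13
f (Red): max(-46, -25, -33, 27) = 27
g (Red): max(-7, -3, 0) = 0
Q (Blue): min(13, -31, 27, 0) = -31
S0 (Red): max(-12, -31) = -12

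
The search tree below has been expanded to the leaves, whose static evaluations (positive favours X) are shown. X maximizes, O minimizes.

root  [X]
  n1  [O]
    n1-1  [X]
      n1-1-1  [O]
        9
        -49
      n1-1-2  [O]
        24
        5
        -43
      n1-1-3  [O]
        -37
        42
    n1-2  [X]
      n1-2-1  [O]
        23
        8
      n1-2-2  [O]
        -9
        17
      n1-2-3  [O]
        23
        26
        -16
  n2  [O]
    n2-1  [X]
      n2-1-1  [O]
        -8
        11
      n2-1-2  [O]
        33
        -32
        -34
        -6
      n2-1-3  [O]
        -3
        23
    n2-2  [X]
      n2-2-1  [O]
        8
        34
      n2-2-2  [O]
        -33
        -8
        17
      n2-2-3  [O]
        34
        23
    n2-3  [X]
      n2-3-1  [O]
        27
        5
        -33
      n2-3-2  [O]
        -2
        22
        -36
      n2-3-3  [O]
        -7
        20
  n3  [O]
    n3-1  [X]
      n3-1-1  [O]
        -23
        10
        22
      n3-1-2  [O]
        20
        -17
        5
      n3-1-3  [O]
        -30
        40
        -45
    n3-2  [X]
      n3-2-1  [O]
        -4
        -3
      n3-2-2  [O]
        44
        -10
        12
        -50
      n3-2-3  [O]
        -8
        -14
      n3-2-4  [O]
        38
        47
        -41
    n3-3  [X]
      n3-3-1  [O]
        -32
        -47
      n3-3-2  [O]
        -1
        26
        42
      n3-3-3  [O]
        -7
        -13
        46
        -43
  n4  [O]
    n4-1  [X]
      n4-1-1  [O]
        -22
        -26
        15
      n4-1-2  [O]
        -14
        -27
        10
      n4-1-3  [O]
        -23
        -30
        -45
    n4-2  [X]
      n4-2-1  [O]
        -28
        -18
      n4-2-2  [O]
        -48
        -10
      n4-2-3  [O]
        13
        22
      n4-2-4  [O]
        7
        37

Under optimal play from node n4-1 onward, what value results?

-26

n4-1-1 (O): min(-22, -26, 15) = -26
n4-1-2 (O): min(-14, -27, 10) = -27
n4-1-3 (O): min(-23, -30, -45) = -45
n4-1 (X): max(-26, -27, -45) = -26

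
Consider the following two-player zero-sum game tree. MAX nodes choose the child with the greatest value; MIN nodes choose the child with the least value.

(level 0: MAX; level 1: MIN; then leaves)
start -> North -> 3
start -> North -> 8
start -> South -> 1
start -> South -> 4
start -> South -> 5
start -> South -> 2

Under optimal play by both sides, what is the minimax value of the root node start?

3

North (MIN): min(3, 8) = 3
South (MIN): min(1, 4, 5, 2) = 1
start (MAX): max(3, 1) = 3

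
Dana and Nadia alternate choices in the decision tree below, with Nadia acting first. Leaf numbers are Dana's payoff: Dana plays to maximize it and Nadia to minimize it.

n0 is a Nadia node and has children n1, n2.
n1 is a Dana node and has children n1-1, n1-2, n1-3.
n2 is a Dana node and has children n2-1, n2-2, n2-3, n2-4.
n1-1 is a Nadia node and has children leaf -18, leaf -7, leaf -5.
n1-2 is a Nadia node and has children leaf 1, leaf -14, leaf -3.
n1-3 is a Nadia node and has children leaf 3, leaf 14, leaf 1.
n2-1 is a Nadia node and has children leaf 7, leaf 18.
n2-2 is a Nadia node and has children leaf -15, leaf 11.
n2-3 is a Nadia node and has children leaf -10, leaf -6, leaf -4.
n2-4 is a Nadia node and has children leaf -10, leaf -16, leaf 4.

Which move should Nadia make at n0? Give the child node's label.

n1

n1-1 (Nadia): min(-18, -7, -5) = -18
n1-2 (Nadia): min(1, -14, -3) = -14
n1-3 (Nadia): min(3, 14, 1) = 1
n1 (Dana): max(-18, -14, 1) = 1
n2-1 (Nadia): min(7, 18) = 7
n2-2 (Nadia): min(-15, 11) = -15
n2-3 (Nadia): min(-10, -6, -4) = -10
n2-4 (Nadia): min(-10, -16, 4) = -16
n2 (Dana): max(7, -15, -10, -16) = 7
n0 (Nadia): min(1, 7) = 1
Nadia at n0 wants the lowest of {n1=1, n2=7}, so chooses n1.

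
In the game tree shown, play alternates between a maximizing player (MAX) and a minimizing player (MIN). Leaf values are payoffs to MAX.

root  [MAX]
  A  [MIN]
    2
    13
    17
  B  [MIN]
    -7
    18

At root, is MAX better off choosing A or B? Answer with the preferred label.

A

A (MIN): min(2, 13, 17) = 2
B (MIN): min(-7, 18) = -7
MAX prefers the higher value; A=2, B=-7. A is better since 2 > -7.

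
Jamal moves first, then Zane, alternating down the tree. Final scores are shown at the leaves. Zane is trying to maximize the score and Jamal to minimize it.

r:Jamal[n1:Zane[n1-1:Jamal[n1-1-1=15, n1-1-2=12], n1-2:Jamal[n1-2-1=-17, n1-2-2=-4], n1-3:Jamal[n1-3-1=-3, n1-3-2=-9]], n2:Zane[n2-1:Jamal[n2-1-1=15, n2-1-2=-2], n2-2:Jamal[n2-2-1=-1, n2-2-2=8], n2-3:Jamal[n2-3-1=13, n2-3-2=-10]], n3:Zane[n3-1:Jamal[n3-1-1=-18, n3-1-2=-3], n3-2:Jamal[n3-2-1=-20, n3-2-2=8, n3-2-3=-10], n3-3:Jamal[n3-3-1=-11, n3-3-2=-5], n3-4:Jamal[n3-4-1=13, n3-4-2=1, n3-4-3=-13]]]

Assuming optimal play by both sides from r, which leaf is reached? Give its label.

n1-1 (Jamal): min(15, 12) = 12
n1-2 (Jamal): min(-17, -4) = -17
n1-3 (Jamal): min(-3, -9) = -9
n1 (Zane): max(12, -17, -9) = 12
n2-1 (Jamal): min(15, -2) = -2
n2-2 (Jamal): min(-1, 8) = -1
n2-3 (Jamal): min(13, -10) = -10
n2 (Zane): max(-2, -1, -10) = -1
n3-1 (Jamal): min(-18, -3) = -18
n3-2 (Jamal): min(-20, 8, -10) = -20
n3-3 (Jamal): min(-11, -5) = -11
n3-4 (Jamal): min(13, 1, -13) = -13
n3 (Zane): max(-18, -20, -11, -13) = -11
r (Jamal): min(12, -1, -11) = -11
At r, Jamal picks n3 (lowest: -11).
At n3, Zane picks n3-3 (highest: -11).
At n3-3, Jamal picks n3-3-1 (lowest: -11).
Terminal value -11.

n3-3-1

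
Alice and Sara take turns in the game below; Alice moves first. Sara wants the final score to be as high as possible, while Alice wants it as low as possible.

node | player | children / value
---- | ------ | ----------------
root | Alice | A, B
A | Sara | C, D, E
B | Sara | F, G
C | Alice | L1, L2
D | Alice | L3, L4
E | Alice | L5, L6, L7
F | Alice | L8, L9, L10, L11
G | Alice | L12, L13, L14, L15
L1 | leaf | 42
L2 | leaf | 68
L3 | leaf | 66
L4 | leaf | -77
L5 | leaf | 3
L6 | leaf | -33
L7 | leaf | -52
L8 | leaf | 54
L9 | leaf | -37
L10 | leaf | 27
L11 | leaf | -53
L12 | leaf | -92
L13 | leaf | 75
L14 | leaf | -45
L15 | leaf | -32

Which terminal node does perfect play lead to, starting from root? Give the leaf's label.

L11

C (Alice): min(42, 68) = 42
D (Alice): min(66, -77) = -77
E (Alice): min(3, -33, -52) = -52
A (Sara): max(42, -77, -52) = 42
F (Alice): min(54, -37, 27, -53) = -53
G (Alice): min(-92, 75, -45, -32) = -92
B (Sara): max(-53, -92) = -53
root (Alice): min(42, -53) = -53
At root, Alice picks B (lowest: -53).
At B, Sara picks F (highest: -53).
At F, Alice picks L11 (lowest: -53).
Terminal value -53.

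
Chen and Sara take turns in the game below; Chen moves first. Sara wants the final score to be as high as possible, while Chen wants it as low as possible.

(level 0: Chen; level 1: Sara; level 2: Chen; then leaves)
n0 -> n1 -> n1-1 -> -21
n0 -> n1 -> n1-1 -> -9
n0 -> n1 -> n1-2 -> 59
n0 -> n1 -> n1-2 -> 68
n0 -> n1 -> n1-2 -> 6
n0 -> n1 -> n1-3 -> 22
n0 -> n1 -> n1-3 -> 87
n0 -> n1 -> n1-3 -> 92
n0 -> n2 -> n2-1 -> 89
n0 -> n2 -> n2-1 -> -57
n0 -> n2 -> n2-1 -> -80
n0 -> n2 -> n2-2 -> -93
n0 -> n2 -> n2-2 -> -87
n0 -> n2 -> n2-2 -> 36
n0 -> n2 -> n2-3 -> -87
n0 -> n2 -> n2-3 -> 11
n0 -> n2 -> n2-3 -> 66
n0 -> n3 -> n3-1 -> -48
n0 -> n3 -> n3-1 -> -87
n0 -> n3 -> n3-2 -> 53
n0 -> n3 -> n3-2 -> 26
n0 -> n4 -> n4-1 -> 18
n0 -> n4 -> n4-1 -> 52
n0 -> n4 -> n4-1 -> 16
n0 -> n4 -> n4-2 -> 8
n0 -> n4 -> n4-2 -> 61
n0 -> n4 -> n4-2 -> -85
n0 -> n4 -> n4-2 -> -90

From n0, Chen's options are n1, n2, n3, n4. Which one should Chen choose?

n2

n1-1 (Chen): min(-21, -9) = -21
n1-2 (Chen): min(59, 68, 6) = 6
n1-3 (Chen): min(22, 87, 92) = 22
n1 (Sara): max(-21, 6, 22) = 22
n2-1 (Chen): min(89, -57, -80) = -80
n2-2 (Chen): min(-93, -87, 36) = -93
n2-3 (Chen): min(-87, 11, 66) = -87
n2 (Sara): max(-80, -93, -87) = -80
n3-1 (Chen): min(-48, -87) = -87
n3-2 (Chen): min(53, 26) = 26
n3 (Sara): max(-87, 26) = 26
n4-1 (Chen): min(18, 52, 16) = 16
n4-2 (Chen): min(8, 61, -85, -90) = -90
n4 (Sara): max(16, -90) = 16
n0 (Chen): min(22, -80, 26, 16) = -80
Chen at n0 wants the lowest of {n1=22, n2=-80, n3=26, n4=16}, so chooses n2.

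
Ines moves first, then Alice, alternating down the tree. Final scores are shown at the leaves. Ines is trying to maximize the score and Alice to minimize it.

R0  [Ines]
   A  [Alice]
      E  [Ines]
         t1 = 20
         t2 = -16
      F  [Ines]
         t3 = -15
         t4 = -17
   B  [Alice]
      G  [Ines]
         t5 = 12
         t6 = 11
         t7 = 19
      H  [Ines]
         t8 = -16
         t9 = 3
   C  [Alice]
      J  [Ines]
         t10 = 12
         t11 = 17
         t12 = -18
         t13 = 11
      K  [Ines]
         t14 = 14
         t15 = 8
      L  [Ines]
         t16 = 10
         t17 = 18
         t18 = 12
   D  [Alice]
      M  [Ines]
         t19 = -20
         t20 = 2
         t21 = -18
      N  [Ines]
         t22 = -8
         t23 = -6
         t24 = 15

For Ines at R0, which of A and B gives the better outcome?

B

E (Ines): max(20, -16) = 20
F (Ines): max(-15, -17) = -15
A (Alice): min(20, -15) = -15
G (Ines): max(12, 11, 19) = 19
H (Ines): max(-16, 3) = 3
B (Alice): min(19, 3) = 3
Ines prefers the higher value; A=-15, B=3. B is better since 3 > -15.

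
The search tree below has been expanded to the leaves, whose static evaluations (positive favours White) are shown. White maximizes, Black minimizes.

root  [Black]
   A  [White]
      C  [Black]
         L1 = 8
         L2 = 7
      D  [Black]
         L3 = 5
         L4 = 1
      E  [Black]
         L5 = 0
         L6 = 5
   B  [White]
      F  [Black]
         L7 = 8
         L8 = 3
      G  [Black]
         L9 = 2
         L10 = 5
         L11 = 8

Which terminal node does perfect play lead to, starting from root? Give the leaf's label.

C (Black): min(8, 7) = 7
D (Black): min(5, 1) = 1
E (Black): min(0, 5) = 0
A (White): max(7, 1, 0) = 7
F (Black): min(8, 3) = 3
G (Black): min(2, 5, 8) = 2
B (White): max(3, 2) = 3
root (Black): min(7, 3) = 3
At root, Black picks B (lowest: 3).
At B, White picks F (highest: 3).
At F, Black picks L8 (lowest: 3).
Terminal value 3.

L8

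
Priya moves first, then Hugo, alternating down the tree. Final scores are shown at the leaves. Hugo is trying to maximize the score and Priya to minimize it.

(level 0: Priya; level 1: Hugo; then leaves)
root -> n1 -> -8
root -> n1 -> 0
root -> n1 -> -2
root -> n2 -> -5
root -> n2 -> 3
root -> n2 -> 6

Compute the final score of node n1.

n1 (Hugo): max(-8, 0, -2) = 0

0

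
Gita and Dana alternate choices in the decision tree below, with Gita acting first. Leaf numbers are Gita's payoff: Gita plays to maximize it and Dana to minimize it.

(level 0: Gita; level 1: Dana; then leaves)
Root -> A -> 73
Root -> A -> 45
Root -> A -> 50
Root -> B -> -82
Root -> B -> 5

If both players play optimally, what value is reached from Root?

45

A (Dana): min(73, 45, 50) = 45
B (Dana): min(-82, 5) = -82
Root (Gita): max(45, -82) = 45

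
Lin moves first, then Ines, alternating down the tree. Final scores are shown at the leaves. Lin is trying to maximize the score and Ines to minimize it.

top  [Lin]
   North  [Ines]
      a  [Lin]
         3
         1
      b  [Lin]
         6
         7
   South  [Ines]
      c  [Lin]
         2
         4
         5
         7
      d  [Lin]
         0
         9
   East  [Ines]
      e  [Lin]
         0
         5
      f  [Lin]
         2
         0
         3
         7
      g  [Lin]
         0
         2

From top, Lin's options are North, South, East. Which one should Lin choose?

South

a (Lin): max(3, 1) = 3
b (Lin): max(6, 7) = 7
North (Ines): min(3, 7) = 3
c (Lin): max(2, 4, 5, 7) = 7
d (Lin): max(0, 9) = 9
South (Ines): min(7, 9) = 7
e (Lin): max(0, 5) = 5
f (Lin): max(2, 0, 3, 7) = 7
g (Lin): max(0, 2) = 2
East (Ines): min(5, 7, 2) = 2
top (Lin): max(3, 7, 2) = 7
Lin at top wants the highest of {North=3, South=7, East=2}, so chooses South.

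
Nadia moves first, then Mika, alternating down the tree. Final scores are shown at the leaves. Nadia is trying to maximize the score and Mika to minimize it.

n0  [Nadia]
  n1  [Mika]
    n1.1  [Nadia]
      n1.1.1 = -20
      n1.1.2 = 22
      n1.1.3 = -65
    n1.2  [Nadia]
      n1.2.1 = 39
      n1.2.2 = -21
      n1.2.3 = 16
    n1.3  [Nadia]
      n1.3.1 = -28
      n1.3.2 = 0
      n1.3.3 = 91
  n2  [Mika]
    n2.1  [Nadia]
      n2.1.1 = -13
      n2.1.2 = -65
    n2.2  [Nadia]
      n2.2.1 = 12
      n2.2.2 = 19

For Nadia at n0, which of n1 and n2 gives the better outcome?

n1.1 (Nadia): max(-20, 22, -65) = 22
n1.2 (Nadia): max(39, -21, 16) = 39
n1.3 (Nadia): max(-28, 0, 91) = 91
n1 (Mika): min(22, 39, 91) = 22
n2.1 (Nadia): max(-13, -65) = -13
n2.2 (Nadia): max(12, 19) = 19
n2 (Mika): min(-13, 19) = -13
Nadia prefers the higher value; n1=22, n2=-13. n1 is better since 22 > -13.

n1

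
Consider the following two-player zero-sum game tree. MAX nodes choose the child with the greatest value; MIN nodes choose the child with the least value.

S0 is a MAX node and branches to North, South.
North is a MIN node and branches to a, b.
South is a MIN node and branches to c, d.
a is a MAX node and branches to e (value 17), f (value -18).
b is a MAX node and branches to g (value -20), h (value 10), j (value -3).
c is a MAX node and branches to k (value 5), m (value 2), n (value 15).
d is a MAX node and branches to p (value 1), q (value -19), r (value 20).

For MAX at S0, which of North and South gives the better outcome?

a (MAX): max(17, -18) = 17
b (MAX): max(-20, 10, -3) = 10
North (MIN): min(17, 10) = 10
c (MAX): max(5, 2, 15) = 15
d (MAX): max(1, -19, 20) = 20
South (MIN): min(15, 20) = 15
MAX prefers the higher value; North=10, South=15. South is better since 15 > 10.

South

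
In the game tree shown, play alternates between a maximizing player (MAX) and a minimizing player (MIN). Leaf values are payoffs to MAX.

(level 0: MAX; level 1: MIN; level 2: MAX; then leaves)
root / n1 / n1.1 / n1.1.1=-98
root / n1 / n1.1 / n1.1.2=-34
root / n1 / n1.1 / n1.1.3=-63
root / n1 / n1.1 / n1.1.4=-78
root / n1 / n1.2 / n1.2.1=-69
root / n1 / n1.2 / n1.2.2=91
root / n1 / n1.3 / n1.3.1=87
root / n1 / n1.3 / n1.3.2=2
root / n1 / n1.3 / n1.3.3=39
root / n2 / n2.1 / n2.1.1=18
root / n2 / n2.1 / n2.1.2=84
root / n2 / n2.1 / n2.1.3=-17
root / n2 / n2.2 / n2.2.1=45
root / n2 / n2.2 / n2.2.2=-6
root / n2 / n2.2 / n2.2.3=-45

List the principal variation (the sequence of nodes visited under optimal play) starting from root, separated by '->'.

n1.1 (MAX): max(-98, -34, -63, -78) = -34
n1.2 (MAX): max(-69, 91) = 91
n1.3 (MAX): max(87, 2, 39) = 87
n1 (MIN): min(-34, 91, 87) = -34
n2.1 (MAX): max(18, 84, -17) = 84
n2.2 (MAX): max(45, -6, -45) = 45
n2 (MIN): min(84, 45) = 45
root (MAX): max(-34, 45) = 45
At root, MAX picks n2 (highest: 45).
At n2, MIN picks n2.2 (lowest: 45).
At n2.2, MAX picks n2.2.1 (highest: 45).
Terminal value 45.

root -> n2 -> n2.2 -> n2.2.1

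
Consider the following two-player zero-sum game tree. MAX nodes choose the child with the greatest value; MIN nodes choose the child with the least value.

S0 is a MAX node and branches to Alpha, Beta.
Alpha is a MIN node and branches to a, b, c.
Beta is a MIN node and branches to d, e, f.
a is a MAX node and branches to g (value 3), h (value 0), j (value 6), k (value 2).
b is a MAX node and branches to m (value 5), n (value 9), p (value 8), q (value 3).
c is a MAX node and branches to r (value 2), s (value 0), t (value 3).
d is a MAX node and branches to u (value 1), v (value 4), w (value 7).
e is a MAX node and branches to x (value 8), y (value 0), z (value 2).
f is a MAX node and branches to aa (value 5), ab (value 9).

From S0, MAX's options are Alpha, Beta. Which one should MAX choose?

a (MAX): max(3, 0, 6, 2) = 6
b (MAX): max(5, 9, 8, 3) = 9
c (MAX): max(2, 0, 3) = 3
Alpha (MIN): min(6, 9, 3) = 3
d (MAX): max(1, 4, 7) = 7
e (MAX): max(8, 0, 2) = 8
f (MAX): max(5, 9) = 9
Beta (MIN): min(7, 8, 9) = 7
S0 (MAX): max(3, 7) = 7
MAX at S0 wants the highest of {Alpha=3, Beta=7}, so chooses Beta.

Beta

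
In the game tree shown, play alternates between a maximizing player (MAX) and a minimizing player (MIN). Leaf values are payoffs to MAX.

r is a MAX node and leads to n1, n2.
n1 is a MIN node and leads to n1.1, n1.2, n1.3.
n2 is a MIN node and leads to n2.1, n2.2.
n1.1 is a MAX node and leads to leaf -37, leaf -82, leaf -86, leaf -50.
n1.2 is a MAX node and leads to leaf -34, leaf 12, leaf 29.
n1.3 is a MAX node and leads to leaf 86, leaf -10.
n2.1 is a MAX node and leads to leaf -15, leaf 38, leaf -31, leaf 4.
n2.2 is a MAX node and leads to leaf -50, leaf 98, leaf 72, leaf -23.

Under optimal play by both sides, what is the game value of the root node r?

38

n1.1 (MAX): max(-37, -82, -86, -50) = -37
n1.2 (MAX): max(-34, 12, 29) = 29
n1.3 (MAX): max(86, -10) = 86
n1 (MIN): min(-37, 29, 86) = -37
n2.1 (MAX): max(-15, 38, -31, 4) = 38
n2.2 (MAX): max(-50, 98, 72, -23) = 98
n2 (MIN): min(38, 98) = 38
r (MAX): max(-37, 38) = 38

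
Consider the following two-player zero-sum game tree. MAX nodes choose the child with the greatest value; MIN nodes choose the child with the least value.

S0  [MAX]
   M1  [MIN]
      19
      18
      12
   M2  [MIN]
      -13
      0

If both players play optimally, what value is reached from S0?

12

M1 (MIN): min(19, 18, 12) = 12
M2 (MIN): min(-13, 0) = -13
S0 (MAX): max(12, -13) = 12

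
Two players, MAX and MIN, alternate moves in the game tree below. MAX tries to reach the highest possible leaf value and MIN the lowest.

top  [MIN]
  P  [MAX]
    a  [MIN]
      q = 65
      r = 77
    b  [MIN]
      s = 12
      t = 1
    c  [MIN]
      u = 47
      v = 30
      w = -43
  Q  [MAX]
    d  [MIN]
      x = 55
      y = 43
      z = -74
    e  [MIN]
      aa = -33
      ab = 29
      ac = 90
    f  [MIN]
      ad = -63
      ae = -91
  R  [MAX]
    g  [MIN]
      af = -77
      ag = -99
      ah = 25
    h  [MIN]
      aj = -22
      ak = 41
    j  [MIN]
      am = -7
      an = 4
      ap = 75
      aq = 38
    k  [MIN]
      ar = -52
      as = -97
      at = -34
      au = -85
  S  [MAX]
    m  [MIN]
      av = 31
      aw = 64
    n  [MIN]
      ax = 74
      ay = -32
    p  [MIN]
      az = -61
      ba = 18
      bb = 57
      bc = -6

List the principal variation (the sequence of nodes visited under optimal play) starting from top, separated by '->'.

a (MIN): min(65, 77) = 65
b (MIN): min(12, 1) = 1
c (MIN): min(47, 30, -43) = -43
P (MAX): max(65, 1, -43) = 65
d (MIN): min(55, 43, -74) = -74
e (MIN): min(-33, 29, 90) = -33
f (MIN): min(-63, -91) = -91
Q (MAX): max(-74, -33, -91) = -33
g (MIN): min(-77, -99, 25) = -99
h (MIN): min(-22, 41) = -22
j (MIN): min(-7, 4, 75, 38) = -7
k (MIN): min(-52, -97, -34, -85) = -97
R (MAX): max(-99, -22, -7, -97) = -7
m (MIN): min(31, 64) = 31
n (MIN): min(74, -32) = -32
p (MIN): min(-61, 18, 57, -6) = -61
S (MAX): max(31, -32, -61) = 31
top (MIN): min(65, -33, -7, 31) = -33
At top, MIN picks Q (lowest: -33).
At Q, MAX picks e (highest: -33).
At e, MIN picks aa (lowest: -33).
Terminal value -33.

top -> Q -> e -> aa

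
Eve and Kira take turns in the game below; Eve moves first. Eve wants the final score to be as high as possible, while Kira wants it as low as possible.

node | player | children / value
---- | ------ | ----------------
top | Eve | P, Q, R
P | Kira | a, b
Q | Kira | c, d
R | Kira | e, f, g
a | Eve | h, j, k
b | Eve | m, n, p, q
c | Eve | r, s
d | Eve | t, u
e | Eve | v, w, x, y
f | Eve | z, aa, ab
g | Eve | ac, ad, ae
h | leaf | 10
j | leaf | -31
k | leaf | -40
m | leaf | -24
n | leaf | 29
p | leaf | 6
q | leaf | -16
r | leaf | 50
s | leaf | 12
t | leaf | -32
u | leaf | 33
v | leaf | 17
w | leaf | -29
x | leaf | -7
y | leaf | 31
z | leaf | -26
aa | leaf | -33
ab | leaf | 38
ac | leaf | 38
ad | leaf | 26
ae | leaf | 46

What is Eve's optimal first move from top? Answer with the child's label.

a (Eve): max(10, -31, -40) = 10
b (Eve): max(-24, 29, 6, -16) = 29
P (Kira): min(10, 29) = 10
c (Eve): max(50, 12) = 50
d (Eve): max(-32, 33) = 33
Q (Kira): min(50, 33) = 33
e (Eve): max(17, -29, -7, 31) = 31
f (Eve): max(-26, -33, 38) = 38
g (Eve): max(38, 26, 46) = 46
R (Kira): min(31, 38, 46) = 31
top (Eve): max(10, 33, 31) = 33
Eve at top wants the highest of {P=10, Q=33, R=31}, so chooses Q.

Q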